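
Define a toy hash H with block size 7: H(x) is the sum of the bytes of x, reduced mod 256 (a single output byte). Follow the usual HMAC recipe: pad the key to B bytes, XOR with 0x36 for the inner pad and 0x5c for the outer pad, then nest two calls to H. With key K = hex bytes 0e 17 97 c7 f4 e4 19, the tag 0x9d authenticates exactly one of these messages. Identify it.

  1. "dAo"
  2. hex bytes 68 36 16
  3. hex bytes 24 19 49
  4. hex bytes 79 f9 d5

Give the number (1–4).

Key hex bytes 0e 17 97 c7 f4 e4 19 is exactly B = 7 bytes: K' = 0e 17 97 c7 f4 e4 19.
K' ⊕ ipad = 38 21 a1 f1 c2 d2 2f; K' ⊕ opad = 52 4b cb 9b a8 b8 45.
m1: inner = H(38 21 a1 f1 c2 d2 2f 64 41 6f) = c2; tag = H(52 4b cb 9b a8 b8 45 c2) = 6a
m2: inner = H(38 21 a1 f1 c2 d2 2f 68 36 16) = 62; tag = H(52 4b cb 9b a8 b8 45 62) = 0a
m3: inner = H(38 21 a1 f1 c2 d2 2f 24 19 49) = 34; tag = H(52 4b cb 9b a8 b8 45 34) = dc
m4: inner = H(38 21 a1 f1 c2 d2 2f 79 f9 d5) = f5; tag = H(52 4b cb 9b a8 b8 45 f5) = 9d ← matches

4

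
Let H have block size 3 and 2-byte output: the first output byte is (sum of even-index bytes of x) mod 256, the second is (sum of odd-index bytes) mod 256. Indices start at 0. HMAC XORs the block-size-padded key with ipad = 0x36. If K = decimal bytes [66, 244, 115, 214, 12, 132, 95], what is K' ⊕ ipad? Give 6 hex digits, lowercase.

Key decimal bytes [66, 244, 115, 214, 12, 132, 95] = 42 f4 73 d6 0c 84 5f is 7 bytes > B = 3, so hash it first: H(key) = 20 4e, then zero-pad to 3 bytes: K' = 20 4e 00.
XOR each byte with 0x36: 20⊕36=16, 4e⊕36=78, 00⊕36=36.

167836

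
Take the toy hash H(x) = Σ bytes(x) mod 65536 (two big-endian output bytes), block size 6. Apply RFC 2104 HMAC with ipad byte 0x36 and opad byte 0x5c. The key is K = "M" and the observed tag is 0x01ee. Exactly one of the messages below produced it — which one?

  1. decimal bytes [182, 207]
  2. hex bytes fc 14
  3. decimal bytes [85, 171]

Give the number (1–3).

Key "M" = 4d is 1 byte ≤ B = 6; zero-pad to 6 bytes: K' = 4d 00 00 00 00 00.
K' ⊕ ipad = 7b 36 36 36 36 36; K' ⊕ opad = 11 5c 5c 5c 5c 5c.
m1: inner = H(7b 36 36 36 36 36 b6 cf) = 03 0e; tag = H(11 5c 5c 5c 5c 5c 03 0e) = 01ee ← matches
m2: inner = H(7b 36 36 36 36 36 fc 14) = 02 99; tag = H(11 5c 5c 5c 5c 5c 02 99) = 0278
m3: inner = H(7b 36 36 36 36 36 55 ab) = 02 89; tag = H(11 5c 5c 5c 5c 5c 02 89) = 0268

1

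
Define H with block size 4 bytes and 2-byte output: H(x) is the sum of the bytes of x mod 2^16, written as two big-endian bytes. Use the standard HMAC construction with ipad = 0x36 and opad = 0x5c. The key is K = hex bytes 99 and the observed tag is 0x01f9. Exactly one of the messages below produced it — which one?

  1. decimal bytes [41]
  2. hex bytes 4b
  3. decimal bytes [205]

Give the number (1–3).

Key hex bytes 99 is 1 byte ≤ B = 4; zero-pad to 4 bytes: K' = 99 00 00 00.
K' ⊕ ipad = af 36 36 36; K' ⊕ opad = c5 5c 5c 5c.
m1: inner = H(af 36 36 36 29) = 01 7a; tag = H(c5 5c 5c 5c 01 7a) = 0254
m2: inner = H(af 36 36 36 4b) = 01 9c; tag = H(c5 5c 5c 5c 01 9c) = 0276
m3: inner = H(af 36 36 36 cd) = 02 1e; tag = H(c5 5c 5c 5c 02 1e) = 01f9 ← matches

3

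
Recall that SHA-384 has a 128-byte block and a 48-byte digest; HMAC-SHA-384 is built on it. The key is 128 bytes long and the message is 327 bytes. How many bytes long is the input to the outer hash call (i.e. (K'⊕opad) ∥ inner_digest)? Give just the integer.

Key is 128 ≤ 128 bytes, zero-padded: |K'| = 128.
Outer input = (K'⊕opad) ∥ H(inner) → 128 + 48 = 176 bytes.

176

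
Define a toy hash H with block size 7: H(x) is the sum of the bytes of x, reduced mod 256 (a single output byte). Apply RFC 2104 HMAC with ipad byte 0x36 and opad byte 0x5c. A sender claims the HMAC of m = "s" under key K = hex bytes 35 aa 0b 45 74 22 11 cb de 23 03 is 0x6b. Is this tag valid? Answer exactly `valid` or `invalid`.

valid

Key hex bytes 35 aa 0b 45 74 22 11 cb de 23 03 is 11 bytes > B = 7, so hash it first: H(key) = a5, then zero-pad to 7 bytes: K' = a5 00 00 00 00 00 00.
K' ⊕ ipad = 93 36 36 36 36 36 36; K' ⊕ opad = f9 5c 5c 5c 5c 5c 5c.
Inner hash: sum = 147+54+54+54+54+54+54+115 = 586; mod 256 = 74 → 4a.
Outer hash (recomputed tag): sum = 249+92+92+92+92+92+92+74 = 875; mod 256 = 107 → 6b.
Recomputed tag = 6b; claimed = 6b → match.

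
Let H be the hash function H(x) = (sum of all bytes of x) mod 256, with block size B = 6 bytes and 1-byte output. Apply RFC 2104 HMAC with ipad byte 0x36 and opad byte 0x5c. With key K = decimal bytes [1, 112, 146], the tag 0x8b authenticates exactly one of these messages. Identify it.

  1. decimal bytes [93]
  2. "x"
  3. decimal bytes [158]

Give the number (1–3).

Key decimal bytes [1, 112, 146] = 01 70 92 is 3 bytes ≤ B = 6; zero-pad to 6 bytes: K' = 01 70 92 00 00 00.
K' ⊕ ipad = 37 46 a4 36 36 36; K' ⊕ opad = 5d 2c ce 5c 5c 5c.
m1: inner = H(37 46 a4 36 36 36 5d) = 20; tag = H(5d 2c ce 5c 5c 5c 20) = 8b ← matches
m2: inner = H(37 46 a4 36 36 36 78) = 3b; tag = H(5d 2c ce 5c 5c 5c 3b) = a6
m3: inner = H(37 46 a4 36 36 36 9e) = 61; tag = H(5d 2c ce 5c 5c 5c 61) = cc

1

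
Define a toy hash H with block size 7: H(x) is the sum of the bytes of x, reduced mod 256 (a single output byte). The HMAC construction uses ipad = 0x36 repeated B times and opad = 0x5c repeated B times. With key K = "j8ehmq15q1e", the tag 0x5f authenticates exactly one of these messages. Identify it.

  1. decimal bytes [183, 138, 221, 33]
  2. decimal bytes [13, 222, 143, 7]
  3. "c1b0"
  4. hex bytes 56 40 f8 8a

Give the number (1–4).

2

Key "j8ehmq15q1e" = 6a 38 65 68 6d 71 31 35 71 31 65 is 11 bytes > B = 7, so hash it first: H(key) = ba, then zero-pad to 7 bytes: K' = ba 00 00 00 00 00 00.
K' ⊕ ipad = 8c 36 36 36 36 36 36; K' ⊕ opad = e6 5c 5c 5c 5c 5c 5c.
m1: inner = H(8c 36 36 36 36 36 36 b7 8a dd 21) = 0f; tag = H(e6 5c 5c 5c 5c 5c 5c 0f) = 1d
m2: inner = H(8c 36 36 36 36 36 36 0d de 8f 07) = 51; tag = H(e6 5c 5c 5c 5c 5c 5c 51) = 5f ← matches
m3: inner = H(8c 36 36 36 36 36 36 63 31 62 30) = f6; tag = H(e6 5c 5c 5c 5c 5c 5c f6) = 04
m4: inner = H(8c 36 36 36 36 36 36 56 40 f8 8a) = e8; tag = H(e6 5c 5c 5c 5c 5c 5c e8) = f6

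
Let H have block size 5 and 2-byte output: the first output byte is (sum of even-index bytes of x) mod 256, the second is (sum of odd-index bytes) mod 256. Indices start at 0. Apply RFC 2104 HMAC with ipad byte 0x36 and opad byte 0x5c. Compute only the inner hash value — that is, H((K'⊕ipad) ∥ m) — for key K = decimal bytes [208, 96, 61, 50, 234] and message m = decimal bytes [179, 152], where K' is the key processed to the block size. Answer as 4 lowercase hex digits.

Key decimal bytes [208, 96, 61, 50, 234] = d0 60 3d 32 ea is exactly B = 5 bytes: K' = d0 60 3d 32 ea.
K' ⊕ ipad = e6 56 0b 04 dc.
Inner input = e6 56 0b 04 dc ∥ b3 98.
Inner hash: even-index sum = 613 mod 256 = 101; odd-index sum = 269 mod 256 = 13 → 65 0d.

650d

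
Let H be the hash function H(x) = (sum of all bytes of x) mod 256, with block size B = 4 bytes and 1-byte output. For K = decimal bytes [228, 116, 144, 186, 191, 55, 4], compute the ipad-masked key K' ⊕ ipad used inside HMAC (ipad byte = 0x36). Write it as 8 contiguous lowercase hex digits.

Key decimal bytes [228, 116, 144, 186, 191, 55, 4] = e4 74 90 ba bf 37 04 is 7 bytes > B = 4, so hash it first: H(key) = 9c, then zero-pad to 4 bytes: K' = 9c 00 00 00.
XOR each byte with 0x36: 9c⊕36=aa, 00⊕36=36, 00⊕36=36, 00⊕36=36.

aa363636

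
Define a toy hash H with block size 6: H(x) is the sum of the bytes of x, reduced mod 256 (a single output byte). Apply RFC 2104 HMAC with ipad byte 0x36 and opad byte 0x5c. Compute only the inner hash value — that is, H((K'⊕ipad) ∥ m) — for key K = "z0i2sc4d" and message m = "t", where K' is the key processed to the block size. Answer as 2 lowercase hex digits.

Key "z0i2sc4d" = 7a 30 69 32 73 63 34 64 is 8 bytes > B = 6, so hash it first: H(key) = b3, then zero-pad to 6 bytes: K' = b3 00 00 00 00 00.
K' ⊕ ipad = 85 36 36 36 36 36.
Inner input = 85 36 36 36 36 36 ∥ 74.
Inner hash: sum = 133+54+54+54+54+54+116 = 519; mod 256 = 7 → 07.

07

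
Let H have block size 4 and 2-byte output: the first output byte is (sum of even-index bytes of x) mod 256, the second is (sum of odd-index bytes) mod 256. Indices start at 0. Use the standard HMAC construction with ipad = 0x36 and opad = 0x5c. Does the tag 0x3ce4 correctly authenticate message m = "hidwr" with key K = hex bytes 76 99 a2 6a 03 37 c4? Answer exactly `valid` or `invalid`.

Key hex bytes 76 99 a2 6a 03 37 c4 is 7 bytes > B = 4, so hash it first: H(key) = df 3a, then zero-pad to 4 bytes: K' = df 3a 00 00.
K' ⊕ ipad = e9 0c 36 36; K' ⊕ opad = 83 66 5c 5c.
Inner hash: even-index sum = 605 mod 256 = 93; odd-index sum = 290 mod 256 = 34 → 5d 22.
Outer hash (recomputed tag): even-index sum = 316 mod 256 = 60; odd-index sum = 228 mod 256 = 228 → 3c e4.
Recomputed tag = 3ce4; claimed = 3ce4 → match.

valid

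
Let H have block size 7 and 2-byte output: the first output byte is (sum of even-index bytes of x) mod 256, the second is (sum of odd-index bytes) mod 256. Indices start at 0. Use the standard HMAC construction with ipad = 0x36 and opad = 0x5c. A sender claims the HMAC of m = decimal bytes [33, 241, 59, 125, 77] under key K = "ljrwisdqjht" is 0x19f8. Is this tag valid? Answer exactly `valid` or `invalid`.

valid

Key "ljrwisdqjht" = 6c 6a 72 77 69 73 64 71 6a 68 74 is 11 bytes > B = 7, so hash it first: H(key) = 89 2d, then zero-pad to 7 bytes: K' = 89 2d 00 00 00 00 00.
K' ⊕ ipad = bf 1b 36 36 36 36 36; K' ⊕ opad = d5 71 5c 5c 5c 5c 5c.
Inner hash: even-index sum = 719 mod 256 = 207; odd-index sum = 304 mod 256 = 48 → cf 30.
Outer hash (recomputed tag): even-index sum = 537 mod 256 = 25; odd-index sum = 504 mod 256 = 248 → 19 f8.
Recomputed tag = 19f8; claimed = 19f8 → match.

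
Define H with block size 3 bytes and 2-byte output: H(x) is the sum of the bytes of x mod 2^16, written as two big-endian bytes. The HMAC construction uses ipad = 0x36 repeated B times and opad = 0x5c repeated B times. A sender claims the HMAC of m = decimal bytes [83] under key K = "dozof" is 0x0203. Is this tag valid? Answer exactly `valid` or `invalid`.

invalid

Key "dozof" = 64 6f 7a 6f 66 is 5 bytes > B = 3, so hash it first: H(key) = 02 22, then zero-pad to 3 bytes: K' = 02 22 00.
K' ⊕ ipad = 34 14 36; K' ⊕ opad = 5e 7e 5c.
Inner hash: sum = 52+20+54+83 = 209 → 00 d1.
Outer hash (recomputed tag): sum = 94+126+92+0+209 = 521 → 02 09.
Recomputed tag = 0209; claimed = 0203 → mismatch.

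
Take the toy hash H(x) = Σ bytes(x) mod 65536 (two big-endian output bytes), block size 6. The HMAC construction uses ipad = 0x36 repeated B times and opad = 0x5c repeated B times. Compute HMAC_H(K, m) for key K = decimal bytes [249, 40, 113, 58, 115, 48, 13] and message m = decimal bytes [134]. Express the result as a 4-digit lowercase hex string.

02cb

Key decimal bytes [249, 40, 113, 58, 115, 48, 13] = f9 28 71 3a 73 30 0d is 7 bytes > B = 6, so hash it first: H(key) = 02 7c, then zero-pad to 6 bytes: K' = 02 7c 00 00 00 00.
K' ⊕ ipad = 34 4a 36 36 36 36.  K' ⊕ opad = 5e 20 5c 5c 5c 5c.
Inner input = (K'⊕ipad) ∥ m = 34 4a 36 36 36 36 ∥ 86.
Inner hash: sum = 52+74+54+54+54+54+134 = 476 → 01 dc.
Outer input = (K'⊕opad) ∥ inner = 5e 20 5c 5c 5c 5c ∥ 01 dc.
Outer hash (tag): sum = 94+32+92+92+92+92+1+220 = 715 → 02 cb.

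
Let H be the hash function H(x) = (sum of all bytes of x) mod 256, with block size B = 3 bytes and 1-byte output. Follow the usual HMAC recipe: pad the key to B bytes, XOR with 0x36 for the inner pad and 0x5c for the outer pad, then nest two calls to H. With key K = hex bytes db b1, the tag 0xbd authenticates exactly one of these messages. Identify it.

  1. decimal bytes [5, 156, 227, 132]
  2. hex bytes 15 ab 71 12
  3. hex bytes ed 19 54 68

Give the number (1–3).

Key hex bytes db b1 is 2 bytes ≤ B = 3; zero-pad to 3 bytes: K' = db b1 00.
K' ⊕ ipad = ed 87 36; K' ⊕ opad = 87 ed 5c.
m1: inner = H(ed 87 36 05 9c e3 84) = b2; tag = H(87 ed 5c b2) = 82
m2: inner = H(ed 87 36 15 ab 71 12) = ed; tag = H(87 ed 5c ed) = bd ← matches
m3: inner = H(ed 87 36 ed 19 54 68) = 6c; tag = H(87 ed 5c 6c) = 3c

2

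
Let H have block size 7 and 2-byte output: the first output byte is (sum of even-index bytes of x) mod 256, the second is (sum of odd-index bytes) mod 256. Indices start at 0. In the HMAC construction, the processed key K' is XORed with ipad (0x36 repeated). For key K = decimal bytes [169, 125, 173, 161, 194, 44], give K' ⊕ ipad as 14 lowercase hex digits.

Key decimal bytes [169, 125, 173, 161, 194, 44] = a9 7d ad a1 c2 2c is 6 bytes ≤ B = 7; zero-pad to 7 bytes: K' = a9 7d ad a1 c2 2c 00.
XOR each byte with 0x36: a9⊕36=9f, 7d⊕36=4b, ad⊕36=9b, a1⊕36=97, c2⊕36=f4, 2c⊕36=1a, 00⊕36=36.

9f4b9b97f41a36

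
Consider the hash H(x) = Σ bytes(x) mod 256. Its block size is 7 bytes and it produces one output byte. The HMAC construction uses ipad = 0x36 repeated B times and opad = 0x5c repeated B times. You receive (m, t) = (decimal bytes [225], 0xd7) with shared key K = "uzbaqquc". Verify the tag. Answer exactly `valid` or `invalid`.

valid

Key "uzbaqquc" = 75 7a 62 61 71 71 75 63 is 8 bytes > B = 7, so hash it first: H(key) = 6c, then zero-pad to 7 bytes: K' = 6c 00 00 00 00 00 00.
K' ⊕ ipad = 5a 36 36 36 36 36 36; K' ⊕ opad = 30 5c 5c 5c 5c 5c 5c.
Inner hash: sum = 90+54+54+54+54+54+54+225 = 639; mod 256 = 127 → 7f.
Outer hash (recomputed tag): sum = 48+92+92+92+92+92+92+127 = 727; mod 256 = 215 → d7.
Recomputed tag = d7; claimed = d7 → match.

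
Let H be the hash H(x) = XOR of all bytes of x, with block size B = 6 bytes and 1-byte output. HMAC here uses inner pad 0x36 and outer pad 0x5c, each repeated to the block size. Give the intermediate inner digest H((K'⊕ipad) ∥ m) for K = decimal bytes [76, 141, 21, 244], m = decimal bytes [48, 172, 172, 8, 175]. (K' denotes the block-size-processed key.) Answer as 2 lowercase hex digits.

b7

Key decimal bytes [76, 141, 21, 244] = 4c 8d 15 f4 is 4 bytes ≤ B = 6; zero-pad to 6 bytes: K' = 4c 8d 15 f4 00 00.
K' ⊕ ipad = 7a bb 23 c2 36 36.
Inner input = 7a bb 23 c2 36 36 ∥ 30 ac ac 08 af.
Inner hash: XOR 7a⊕bb⊕23⊕c2⊕36⊕36⊕30⊕ac⊕ac⊕08⊕af = b7.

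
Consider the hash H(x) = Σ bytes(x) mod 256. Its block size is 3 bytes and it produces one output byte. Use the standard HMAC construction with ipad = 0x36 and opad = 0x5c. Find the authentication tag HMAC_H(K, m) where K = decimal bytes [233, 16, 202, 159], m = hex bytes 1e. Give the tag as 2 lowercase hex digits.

Key decimal bytes [233, 16, 202, 159] = e9 10 ca 9f is 4 bytes > B = 3, so hash it first: H(key) = 62, then zero-pad to 3 bytes: K' = 62 00 00.
K' ⊕ ipad = 54 36 36.  K' ⊕ opad = 3e 5c 5c.
Inner input = (K'⊕ipad) ∥ m = 54 36 36 ∥ 1e.
Inner hash: sum = 84+54+54+30 = 222 → de.
Outer input = (K'⊕opad) ∥ inner = 3e 5c 5c ∥ de.
Outer hash (tag): sum = 62+92+92+222 = 468; mod 256 = 212 → d4.

d4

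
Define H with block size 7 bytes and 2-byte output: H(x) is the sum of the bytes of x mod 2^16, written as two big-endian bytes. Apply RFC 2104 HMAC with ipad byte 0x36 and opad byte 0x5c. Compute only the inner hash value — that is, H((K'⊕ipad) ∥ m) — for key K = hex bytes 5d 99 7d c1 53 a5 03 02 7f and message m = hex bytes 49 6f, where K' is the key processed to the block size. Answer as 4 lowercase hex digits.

Key hex bytes 5d 99 7d c1 53 a5 03 02 7f is 9 bytes > B = 7, so hash it first: H(key) = 03 b0, then zero-pad to 7 bytes: K' = 03 b0 00 00 00 00 00.
K' ⊕ ipad = 35 86 36 36 36 36 36.
Inner input = 35 86 36 36 36 36 36 ∥ 49 6f.
Inner hash: sum = 53+134+54+54+54+54+54+73+111 = 641 → 02 81.

0281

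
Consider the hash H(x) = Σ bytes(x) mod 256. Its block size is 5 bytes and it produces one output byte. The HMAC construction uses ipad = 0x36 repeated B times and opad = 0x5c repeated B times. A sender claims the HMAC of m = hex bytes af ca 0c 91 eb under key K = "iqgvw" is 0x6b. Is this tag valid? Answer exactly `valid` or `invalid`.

Key "iqgvw" = 69 71 67 76 77 is exactly B = 5 bytes: K' = 69 71 67 76 77.
K' ⊕ ipad = 5f 47 51 40 41; K' ⊕ opad = 35 2d 3b 2a 2b.
Inner hash: sum = 95+71+81+64+65+175+202+12+145+235 = 1145; mod 256 = 121 → 79.
Outer hash (recomputed tag): sum = 53+45+59+42+43+121 = 363; mod 256 = 107 → 6b.
Recomputed tag = 6b; claimed = 6b → match.

valid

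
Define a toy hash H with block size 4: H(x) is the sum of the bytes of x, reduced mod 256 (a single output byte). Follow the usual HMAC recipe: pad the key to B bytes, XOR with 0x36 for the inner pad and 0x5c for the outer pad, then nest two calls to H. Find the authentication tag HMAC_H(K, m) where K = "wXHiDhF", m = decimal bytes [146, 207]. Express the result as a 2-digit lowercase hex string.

89

Key "wXHiDhF" = 77 58 48 69 44 68 46 is 7 bytes > B = 4, so hash it first: H(key) = 72, then zero-pad to 4 bytes: K' = 72 00 00 00.
K' ⊕ ipad = 44 36 36 36.  K' ⊕ opad = 2e 5c 5c 5c.
Inner input = (K'⊕ipad) ∥ m = 44 36 36 36 ∥ 92 cf.
Inner hash: sum = 68+54+54+54+146+207 = 583; mod 256 = 71 → 47.
Outer input = (K'⊕opad) ∥ inner = 2e 5c 5c 5c ∥ 47.
Outer hash (tag): sum = 46+92+92+92+71 = 393; mod 256 = 137 → 89.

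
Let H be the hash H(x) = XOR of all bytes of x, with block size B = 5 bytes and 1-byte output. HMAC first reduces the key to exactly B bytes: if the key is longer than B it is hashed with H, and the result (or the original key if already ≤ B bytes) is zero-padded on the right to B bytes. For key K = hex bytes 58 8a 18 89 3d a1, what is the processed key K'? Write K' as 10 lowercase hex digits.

|K| = 6 > B = 5, so first hash the key.
H(K): XOR 58⊕8a⊕18⊕89⊕3d⊕a1 = df.
Zero-pad H(K) = df to 5 bytes: K' = df 00 00 00 00.

df00000000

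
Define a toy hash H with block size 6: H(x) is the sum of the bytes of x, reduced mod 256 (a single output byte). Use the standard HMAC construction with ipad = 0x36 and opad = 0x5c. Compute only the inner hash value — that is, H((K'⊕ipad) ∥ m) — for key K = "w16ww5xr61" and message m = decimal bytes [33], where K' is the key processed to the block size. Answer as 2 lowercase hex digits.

Key "w16ww5xr61" = 77 31 36 77 77 35 78 72 36 31 is 10 bytes > B = 6, so hash it first: H(key) = 52, then zero-pad to 6 bytes: K' = 52 00 00 00 00 00.
K' ⊕ ipad = 64 36 36 36 36 36.
Inner input = 64 36 36 36 36 36 ∥ 21.
Inner hash: sum = 100+54+54+54+54+54+33 = 403; mod 256 = 147 → 93.

93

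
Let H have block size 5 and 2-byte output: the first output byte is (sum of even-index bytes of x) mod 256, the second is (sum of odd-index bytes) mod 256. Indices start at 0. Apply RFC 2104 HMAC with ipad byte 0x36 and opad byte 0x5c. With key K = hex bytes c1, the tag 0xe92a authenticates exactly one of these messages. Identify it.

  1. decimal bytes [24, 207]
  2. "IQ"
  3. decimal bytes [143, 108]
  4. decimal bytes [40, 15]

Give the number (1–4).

4

Key hex bytes c1 is 1 byte ≤ B = 5; zero-pad to 5 bytes: K' = c1 00 00 00 00.
K' ⊕ ipad = f7 36 36 36 36; K' ⊕ opad = 9d 5c 5c 5c 5c.
m1: inner = H(f7 36 36 36 36 18 cf) = 32 84; tag = H(9d 5c 5c 5c 5c 32 84) = d9ea
m2: inner = H(f7 36 36 36 36 49 51) = b4 b5; tag = H(9d 5c 5c 5c 5c b4 b5) = 0a6c
m3: inner = H(f7 36 36 36 36 8f 6c) = cf fb; tag = H(9d 5c 5c 5c 5c cf fb) = 5087
m4: inner = H(f7 36 36 36 36 28 0f) = 72 94; tag = H(9d 5c 5c 5c 5c 72 94) = e92a ← matches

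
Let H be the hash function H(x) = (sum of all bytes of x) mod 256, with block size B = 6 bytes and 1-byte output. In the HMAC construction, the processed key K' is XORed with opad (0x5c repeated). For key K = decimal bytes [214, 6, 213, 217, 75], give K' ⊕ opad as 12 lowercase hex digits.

8a5a8985175c

Key decimal bytes [214, 6, 213, 217, 75] = d6 06 d5 d9 4b is 5 bytes ≤ B = 6; zero-pad to 6 bytes: K' = d6 06 d5 d9 4b 00.
XOR each byte with 0x5c: d6⊕5c=8a, 06⊕5c=5a, d5⊕5c=89, d9⊕5c=85, 4b⊕5c=17, 00⊕5c=5c.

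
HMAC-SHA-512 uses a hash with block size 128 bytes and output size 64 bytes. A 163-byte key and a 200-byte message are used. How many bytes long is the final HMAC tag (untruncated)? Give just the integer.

64

The tag is one SHA-512 digest: 64 bytes.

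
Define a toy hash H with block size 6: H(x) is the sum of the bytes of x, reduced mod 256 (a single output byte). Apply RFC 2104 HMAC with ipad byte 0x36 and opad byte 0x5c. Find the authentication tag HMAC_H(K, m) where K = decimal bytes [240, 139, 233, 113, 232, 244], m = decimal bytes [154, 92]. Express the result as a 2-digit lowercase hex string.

00

Key decimal bytes [240, 139, 233, 113, 232, 244] = f0 8b e9 71 e8 f4 is exactly B = 6 bytes: K' = f0 8b e9 71 e8 f4.
K' ⊕ ipad = c6 bd df 47 de c2.  K' ⊕ opad = ac d7 b5 2d b4 a8.
Inner input = (K'⊕ipad) ∥ m = c6 bd df 47 de c2 ∥ 9a 5c.
Inner hash: sum = 198+189+223+71+222+194+154+92 = 1343; mod 256 = 63 → 3f.
Outer input = (K'⊕opad) ∥ inner = ac d7 b5 2d b4 a8 ∥ 3f.
Outer hash (tag): sum = 172+215+181+45+180+168+63 = 1024; mod 256 = 0 → 00.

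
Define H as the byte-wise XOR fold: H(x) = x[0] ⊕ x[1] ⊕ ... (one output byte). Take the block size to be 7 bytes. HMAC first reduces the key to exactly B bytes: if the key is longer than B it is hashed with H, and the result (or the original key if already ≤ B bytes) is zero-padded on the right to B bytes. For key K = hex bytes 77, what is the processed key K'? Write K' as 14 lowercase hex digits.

77000000000000

Key hex bytes 77 is 1 byte ≤ B = 7; zero-pad to 7 bytes: K' = 77 00 00 00 00 00 00.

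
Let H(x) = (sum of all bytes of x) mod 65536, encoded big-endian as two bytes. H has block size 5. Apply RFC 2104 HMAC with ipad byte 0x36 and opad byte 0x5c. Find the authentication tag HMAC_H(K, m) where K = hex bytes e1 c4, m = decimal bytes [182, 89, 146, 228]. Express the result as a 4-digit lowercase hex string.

Key hex bytes e1 c4 is 2 bytes ≤ B = 5; zero-pad to 5 bytes: K' = e1 c4 00 00 00.
K' ⊕ ipad = d7 f2 36 36 36.  K' ⊕ opad = bd 98 5c 5c 5c.
Inner input = (K'⊕ipad) ∥ m = d7 f2 36 36 36 ∥ b6 59 92 e4.
Inner hash: sum = 215+242+54+54+54+182+89+146+228 = 1264 → 04 f0.
Outer input = (K'⊕opad) ∥ inner = bd 98 5c 5c 5c ∥ 04 f0.
Outer hash (tag): sum = 189+152+92+92+92+4+240 = 861 → 03 5d.

035d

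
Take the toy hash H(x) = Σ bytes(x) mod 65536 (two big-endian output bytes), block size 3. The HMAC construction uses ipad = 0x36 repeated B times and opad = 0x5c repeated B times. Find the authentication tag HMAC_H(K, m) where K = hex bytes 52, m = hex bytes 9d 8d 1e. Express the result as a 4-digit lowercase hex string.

00e0

Key hex bytes 52 is 1 byte ≤ B = 3; zero-pad to 3 bytes: K' = 52 00 00.
K' ⊕ ipad = 64 36 36.  K' ⊕ opad = 0e 5c 5c.
Inner input = (K'⊕ipad) ∥ m = 64 36 36 ∥ 9d 8d 1e.
Inner hash: sum = 100+54+54+157+141+30 = 536 → 02 18.
Outer input = (K'⊕opad) ∥ inner = 0e 5c 5c ∥ 02 18.
Outer hash (tag): sum = 14+92+92+2+24 = 224 → 00 e0.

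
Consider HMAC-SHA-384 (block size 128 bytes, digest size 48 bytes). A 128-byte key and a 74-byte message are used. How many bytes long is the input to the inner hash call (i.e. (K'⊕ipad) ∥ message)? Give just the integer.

Key is 128 ≤ 128 bytes, zero-padded: |K'| = 128.
Inner input = (K'⊕ipad) ∥ m → 128 + 74 = 202 bytes.

202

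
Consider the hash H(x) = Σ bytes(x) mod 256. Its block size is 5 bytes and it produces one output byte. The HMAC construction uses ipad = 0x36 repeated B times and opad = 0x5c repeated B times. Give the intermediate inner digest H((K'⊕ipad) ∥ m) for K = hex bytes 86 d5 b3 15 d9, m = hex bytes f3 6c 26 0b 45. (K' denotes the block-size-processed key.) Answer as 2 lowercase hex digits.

Key hex bytes 86 d5 b3 15 d9 is exactly B = 5 bytes: K' = 86 d5 b3 15 d9.
K' ⊕ ipad = b0 e3 85 23 ef.
Inner input = b0 e3 85 23 ef ∥ f3 6c 26 0b 45.
Inner hash: sum = 176+227+133+35+239+243+108+38+11+69 = 1279; mod 256 = 255 → ff.

ff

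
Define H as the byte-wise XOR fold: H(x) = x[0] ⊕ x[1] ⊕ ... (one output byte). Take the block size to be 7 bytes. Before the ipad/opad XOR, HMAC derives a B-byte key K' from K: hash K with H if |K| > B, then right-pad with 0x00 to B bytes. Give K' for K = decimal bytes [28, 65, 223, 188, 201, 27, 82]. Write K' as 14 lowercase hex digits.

1c41dfbcc91b52

Key decimal bytes [28, 65, 223, 188, 201, 27, 82] = 1c 41 df bc c9 1b 52 is exactly B = 7 bytes: K' = 1c 41 df bc c9 1b 52.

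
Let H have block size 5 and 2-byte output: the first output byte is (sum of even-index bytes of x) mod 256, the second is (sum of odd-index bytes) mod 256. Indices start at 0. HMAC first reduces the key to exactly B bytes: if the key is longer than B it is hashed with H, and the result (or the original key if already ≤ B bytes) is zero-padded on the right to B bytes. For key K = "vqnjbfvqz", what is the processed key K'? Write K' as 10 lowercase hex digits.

36b2000000

|K| = 9 > B = 5, so first hash the key.
H(K): even-index sum = 566 mod 256 = 54; odd-index sum = 434 mod 256 = 178 → 36 b2.
Zero-pad H(K) = 36 b2 to 5 bytes: K' = 36 b2 00 00 00.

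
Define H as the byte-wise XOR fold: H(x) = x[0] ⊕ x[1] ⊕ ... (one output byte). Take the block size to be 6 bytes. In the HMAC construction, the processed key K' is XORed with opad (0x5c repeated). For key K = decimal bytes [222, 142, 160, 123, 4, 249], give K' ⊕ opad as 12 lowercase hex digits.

Key decimal bytes [222, 142, 160, 123, 4, 249] = de 8e a0 7b 04 f9 is exactly B = 6 bytes: K' = de 8e a0 7b 04 f9.
XOR each byte with 0x5c: de⊕5c=82, 8e⊕5c=d2, a0⊕5c=fc, 7b⊕5c=27, 04⊕5c=58, f9⊕5c=a5.

82d2fc2758a5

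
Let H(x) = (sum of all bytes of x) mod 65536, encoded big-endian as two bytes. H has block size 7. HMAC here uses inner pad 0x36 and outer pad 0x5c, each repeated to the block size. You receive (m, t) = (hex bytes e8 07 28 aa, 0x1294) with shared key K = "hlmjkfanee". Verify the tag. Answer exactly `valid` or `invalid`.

Key "hlmjkfanee" = 68 6c 6d 6a 6b 66 61 6e 65 65 is 10 bytes > B = 7, so hash it first: H(key) = 04 15, then zero-pad to 7 bytes: K' = 04 15 00 00 00 00 00.
K' ⊕ ipad = 32 23 36 36 36 36 36; K' ⊕ opad = 58 49 5c 5c 5c 5c 5c.
Inner hash: sum = 50+35+54+54+54+54+54+232+7+40+170 = 804 → 03 24.
Outer hash (recomputed tag): sum = 88+73+92+92+92+92+92+3+36 = 660 → 02 94.
Recomputed tag = 0294; claimed = 1294 → mismatch.

invalid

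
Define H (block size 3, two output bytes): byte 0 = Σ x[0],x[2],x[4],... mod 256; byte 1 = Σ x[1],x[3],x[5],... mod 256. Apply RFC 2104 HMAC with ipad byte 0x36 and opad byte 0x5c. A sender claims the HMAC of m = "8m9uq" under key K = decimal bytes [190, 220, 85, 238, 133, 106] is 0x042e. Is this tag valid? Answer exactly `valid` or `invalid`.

Key decimal bytes [190, 220, 85, 238, 133, 106] = be dc 55 ee 85 6a is 6 bytes > B = 3, so hash it first: H(key) = 98 34, then zero-pad to 3 bytes: K' = 98 34 00.
K' ⊕ ipad = ae 02 36; K' ⊕ opad = c4 68 5c.
Inner hash: even-index sum = 454 mod 256 = 198; odd-index sum = 228 mod 256 = 228 → c6 e4.
Outer hash (recomputed tag): even-index sum = 516 mod 256 = 4; odd-index sum = 302 mod 256 = 46 → 04 2e.
Recomputed tag = 042e; claimed = 042e → match.

valid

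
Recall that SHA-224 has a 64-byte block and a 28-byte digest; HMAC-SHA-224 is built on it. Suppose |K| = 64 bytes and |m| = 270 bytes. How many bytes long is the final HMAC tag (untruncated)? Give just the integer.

The tag is one SHA-224 digest: 28 bytes.

28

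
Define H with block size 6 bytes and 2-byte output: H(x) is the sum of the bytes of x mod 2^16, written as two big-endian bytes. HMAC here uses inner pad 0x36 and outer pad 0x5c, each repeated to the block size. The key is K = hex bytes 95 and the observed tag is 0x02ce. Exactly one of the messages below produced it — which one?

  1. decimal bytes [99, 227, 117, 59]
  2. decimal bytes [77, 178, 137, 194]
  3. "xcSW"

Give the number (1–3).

Key hex bytes 95 is 1 byte ≤ B = 6; zero-pad to 6 bytes: K' = 95 00 00 00 00 00.
K' ⊕ ipad = a3 36 36 36 36 36; K' ⊕ opad = c9 5c 5c 5c 5c 5c.
m1: inner = H(a3 36 36 36 36 36 63 e3 75 3b) = 03 a7; tag = H(c9 5c 5c 5c 5c 5c 03 a7) = 033f
m2: inner = H(a3 36 36 36 36 36 4d b2 89 c2) = 03 fb; tag = H(c9 5c 5c 5c 5c 5c 03 fb) = 0393
m3: inner = H(a3 36 36 36 36 36 78 63 53 57) = 03 36; tag = H(c9 5c 5c 5c 5c 5c 03 36) = 02ce ← matches

3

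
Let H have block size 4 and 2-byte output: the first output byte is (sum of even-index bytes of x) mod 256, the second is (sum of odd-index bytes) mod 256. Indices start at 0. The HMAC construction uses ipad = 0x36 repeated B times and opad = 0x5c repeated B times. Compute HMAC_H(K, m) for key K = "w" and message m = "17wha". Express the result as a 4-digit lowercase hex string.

07c3

Key "w" = 77 is 1 byte ≤ B = 4; zero-pad to 4 bytes: K' = 77 00 00 00.
K' ⊕ ipad = 41 36 36 36.  K' ⊕ opad = 2b 5c 5c 5c.
Inner input = (K'⊕ipad) ∥ m = 41 36 36 36 ∥ 31 37 77 68 61.
Inner hash: even-index sum = 384 mod 256 = 128; odd-index sum = 267 mod 256 = 11 → 80 0b.
Outer input = (K'⊕opad) ∥ inner = 2b 5c 5c 5c ∥ 80 0b.
Outer hash (tag): even-index sum = 263 mod 256 = 7; odd-index sum = 195 mod 256 = 195 → 07 c3.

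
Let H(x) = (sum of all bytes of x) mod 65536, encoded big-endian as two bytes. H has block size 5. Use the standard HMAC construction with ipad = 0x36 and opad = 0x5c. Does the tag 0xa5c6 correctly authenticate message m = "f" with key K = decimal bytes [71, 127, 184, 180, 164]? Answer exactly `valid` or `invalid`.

invalid

Key decimal bytes [71, 127, 184, 180, 164] = 47 7f b8 b4 a4 is exactly B = 5 bytes: K' = 47 7f b8 b4 a4.
K' ⊕ ipad = 71 49 8e 82 92; K' ⊕ opad = 1b 23 e4 e8 f8.
Inner hash: sum = 113+73+142+130+146+102 = 706 → 02 c2.
Outer hash (recomputed tag): sum = 27+35+228+232+248+2+194 = 966 → 03 c6.
Recomputed tag = 03c6; claimed = a5c6 → mismatch.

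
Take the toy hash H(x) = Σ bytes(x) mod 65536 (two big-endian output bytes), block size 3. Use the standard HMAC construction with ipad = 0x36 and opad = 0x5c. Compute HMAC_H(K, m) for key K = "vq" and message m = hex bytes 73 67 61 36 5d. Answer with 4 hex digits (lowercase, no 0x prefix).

0140

Key "vq" = 76 71 is 2 bytes ≤ B = 3; zero-pad to 3 bytes: K' = 76 71 00.
K' ⊕ ipad = 40 47 36.  K' ⊕ opad = 2a 2d 5c.
Inner input = (K'⊕ipad) ∥ m = 40 47 36 ∥ 73 67 61 36 5d.
Inner hash: sum = 64+71+54+115+103+97+54+93 = 651 → 02 8b.
Outer input = (K'⊕opad) ∥ inner = 2a 2d 5c ∥ 02 8b.
Outer hash (tag): sum = 42+45+92+2+139 = 320 → 01 40.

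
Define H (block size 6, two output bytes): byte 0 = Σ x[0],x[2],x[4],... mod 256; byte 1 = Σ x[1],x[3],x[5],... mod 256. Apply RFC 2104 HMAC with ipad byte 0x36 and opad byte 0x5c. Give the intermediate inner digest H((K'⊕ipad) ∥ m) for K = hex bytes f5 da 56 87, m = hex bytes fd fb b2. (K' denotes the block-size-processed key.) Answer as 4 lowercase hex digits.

Key hex bytes f5 da 56 87 is 4 bytes ≤ B = 6; zero-pad to 6 bytes: K' = f5 da 56 87 00 00.
K' ⊕ ipad = c3 ec 60 b1 36 36.
Inner input = c3 ec 60 b1 36 36 ∥ fd fb b2.
Inner hash: even-index sum = 776 mod 256 = 8; odd-index sum = 718 mod 256 = 206 → 08 ce.

08ce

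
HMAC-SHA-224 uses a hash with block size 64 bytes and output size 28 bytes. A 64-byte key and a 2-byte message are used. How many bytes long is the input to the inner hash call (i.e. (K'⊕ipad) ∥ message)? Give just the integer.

66

Key is 64 ≤ 64 bytes, zero-padded: |K'| = 64.
Inner input = (K'⊕ipad) ∥ m → 64 + 2 = 66 bytes.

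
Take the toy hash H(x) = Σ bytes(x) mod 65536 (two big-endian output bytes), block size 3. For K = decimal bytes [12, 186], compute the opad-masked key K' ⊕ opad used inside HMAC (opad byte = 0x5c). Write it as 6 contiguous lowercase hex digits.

50e65c

Key decimal bytes [12, 186] = 0c ba is 2 bytes ≤ B = 3; zero-pad to 3 bytes: K' = 0c ba 00.
XOR each byte with 0x5c: 0c⊕5c=50, ba⊕5c=e6, 00⊕5c=5c.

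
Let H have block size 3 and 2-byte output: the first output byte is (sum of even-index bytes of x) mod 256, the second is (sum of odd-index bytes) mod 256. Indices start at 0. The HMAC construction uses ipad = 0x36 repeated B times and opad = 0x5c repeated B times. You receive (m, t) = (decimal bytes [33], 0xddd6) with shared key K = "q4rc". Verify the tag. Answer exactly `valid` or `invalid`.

valid

Key "q4rc" = 71 34 72 63 is 4 bytes > B = 3, so hash it first: H(key) = e3 97, then zero-pad to 3 bytes: K' = e3 97 00.
K' ⊕ ipad = d5 a1 36; K' ⊕ opad = bf cb 5c.
Inner hash: even-index sum = 267 mod 256 = 11; odd-index sum = 194 mod 256 = 194 → 0b c2.
Outer hash (recomputed tag): even-index sum = 477 mod 256 = 221; odd-index sum = 214 mod 256 = 214 → dd d6.
Recomputed tag = ddd6; claimed = ddd6 → match.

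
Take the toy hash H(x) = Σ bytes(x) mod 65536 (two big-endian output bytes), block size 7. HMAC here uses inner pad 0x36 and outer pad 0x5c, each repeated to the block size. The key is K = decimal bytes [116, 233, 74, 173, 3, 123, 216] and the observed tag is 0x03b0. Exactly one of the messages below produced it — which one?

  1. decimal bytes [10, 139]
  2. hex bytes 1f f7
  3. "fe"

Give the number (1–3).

Key decimal bytes [116, 233, 74, 173, 3, 123, 216] = 74 e9 4a ad 03 7b d8 is exactly B = 7 bytes: K' = 74 e9 4a ad 03 7b d8.
K' ⊕ ipad = 42 df 7c 9b 35 4d ee; K' ⊕ opad = 28 b5 16 f1 5f 27 84.
m1: inner = H(42 df 7c 9b 35 4d ee 0a 8b) = 04 3d; tag = H(28 b5 16 f1 5f 27 84 04 3d) = 032f
m2: inner = H(42 df 7c 9b 35 4d ee 1f f7) = 04 be; tag = H(28 b5 16 f1 5f 27 84 04 be) = 03b0 ← matches
m3: inner = H(42 df 7c 9b 35 4d ee 66 65) = 04 73; tag = H(28 b5 16 f1 5f 27 84 04 73) = 0365

2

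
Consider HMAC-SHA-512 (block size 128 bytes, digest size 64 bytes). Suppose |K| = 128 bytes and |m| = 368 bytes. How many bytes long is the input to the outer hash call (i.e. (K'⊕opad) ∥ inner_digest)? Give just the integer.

192

Key is 128 ≤ 128 bytes, zero-padded: |K'| = 128.
Outer input = (K'⊕opad) ∥ H(inner) → 128 + 64 = 192 bytes.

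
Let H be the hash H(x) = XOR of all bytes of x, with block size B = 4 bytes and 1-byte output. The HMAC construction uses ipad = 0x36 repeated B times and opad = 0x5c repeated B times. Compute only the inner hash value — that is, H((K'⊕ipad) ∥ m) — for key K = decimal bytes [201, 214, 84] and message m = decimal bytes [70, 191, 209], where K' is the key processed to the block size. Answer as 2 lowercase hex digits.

63

Key decimal bytes [201, 214, 84] = c9 d6 54 is 3 bytes ≤ B = 4; zero-pad to 4 bytes: K' = c9 d6 54 00.
K' ⊕ ipad = ff e0 62 36.
Inner input = ff e0 62 36 ∥ 46 bf d1.
Inner hash: XOR ff⊕e0⊕62⊕36⊕46⊕bf⊕d1 = 63.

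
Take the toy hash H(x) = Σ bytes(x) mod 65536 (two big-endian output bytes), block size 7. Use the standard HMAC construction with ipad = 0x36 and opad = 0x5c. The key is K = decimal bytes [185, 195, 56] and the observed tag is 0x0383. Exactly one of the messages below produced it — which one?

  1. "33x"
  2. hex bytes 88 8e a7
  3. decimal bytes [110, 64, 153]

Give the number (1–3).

Key decimal bytes [185, 195, 56] = b9 c3 38 is 3 bytes ≤ B = 7; zero-pad to 7 bytes: K' = b9 c3 38 00 00 00 00.
K' ⊕ ipad = 8f f5 0e 36 36 36 36; K' ⊕ opad = e5 9f 64 5c 5c 5c 5c.
m1: inner = H(8f f5 0e 36 36 36 36 33 33 78) = 03 48; tag = H(e5 9f 64 5c 5c 5c 5c 03 48) = 03a3
m2: inner = H(8f f5 0e 36 36 36 36 88 8e a7) = 04 27; tag = H(e5 9f 64 5c 5c 5c 5c 04 27) = 0383 ← matches
m3: inner = H(8f f5 0e 36 36 36 36 6e 40 99) = 03 b1; tag = H(e5 9f 64 5c 5c 5c 5c 03 b1) = 040c

2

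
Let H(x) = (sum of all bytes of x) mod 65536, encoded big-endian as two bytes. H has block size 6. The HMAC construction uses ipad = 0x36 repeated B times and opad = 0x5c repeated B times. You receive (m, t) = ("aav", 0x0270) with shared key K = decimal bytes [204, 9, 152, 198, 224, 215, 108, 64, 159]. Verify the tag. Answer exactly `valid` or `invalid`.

Key decimal bytes [204, 9, 152, 198, 224, 215, 108, 64, 159] = cc 09 98 c6 e0 d7 6c 40 9f is 9 bytes > B = 6, so hash it first: H(key) = 05 35, then zero-pad to 6 bytes: K' = 05 35 00 00 00 00.
K' ⊕ ipad = 33 03 36 36 36 36; K' ⊕ opad = 59 69 5c 5c 5c 5c.
Inner hash: sum = 51+3+54+54+54+54+97+97+118 = 582 → 02 46.
Outer hash (recomputed tag): sum = 89+105+92+92+92+92+2+70 = 634 → 02 7a.
Recomputed tag = 027a; claimed = 0270 → mismatch.

invalid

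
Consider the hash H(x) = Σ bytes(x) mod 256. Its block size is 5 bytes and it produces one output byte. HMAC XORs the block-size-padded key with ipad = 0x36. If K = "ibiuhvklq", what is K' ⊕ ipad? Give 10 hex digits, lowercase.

f936363636

Key "ibiuhvklq" = 69 62 69 75 68 76 6b 6c 71 is 9 bytes > B = 5, so hash it first: H(key) = cf, then zero-pad to 5 bytes: K' = cf 00 00 00 00.
XOR each byte with 0x36: cf⊕36=f9, 00⊕36=36, 00⊕36=36, 00⊕36=36, 00⊕36=36.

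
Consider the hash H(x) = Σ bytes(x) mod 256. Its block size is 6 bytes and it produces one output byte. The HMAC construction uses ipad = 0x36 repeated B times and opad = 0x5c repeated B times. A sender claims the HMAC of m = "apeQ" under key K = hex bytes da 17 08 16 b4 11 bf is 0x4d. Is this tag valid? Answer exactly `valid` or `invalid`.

invalid

Key hex bytes da 17 08 16 b4 11 bf is 7 bytes > B = 6, so hash it first: H(key) = 93, then zero-pad to 6 bytes: K' = 93 00 00 00 00 00.
K' ⊕ ipad = a5 36 36 36 36 36; K' ⊕ opad = cf 5c 5c 5c 5c 5c.
Inner hash: sum = 165+54+54+54+54+54+97+112+101+81 = 826; mod 256 = 58 → 3a.
Outer hash (recomputed tag): sum = 207+92+92+92+92+92+58 = 725; mod 256 = 213 → d5.
Recomputed tag = d5; claimed = 4d → mismatch.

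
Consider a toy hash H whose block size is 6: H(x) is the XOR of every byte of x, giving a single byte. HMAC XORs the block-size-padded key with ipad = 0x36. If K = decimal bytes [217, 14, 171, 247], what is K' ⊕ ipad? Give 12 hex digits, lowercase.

Key decimal bytes [217, 14, 171, 247] = d9 0e ab f7 is 4 bytes ≤ B = 6; zero-pad to 6 bytes: K' = d9 0e ab f7 00 00.
XOR each byte with 0x36: d9⊕36=ef, 0e⊕36=38, ab⊕36=9d, f7⊕36=c1, 00⊕36=36, 00⊕36=36.

ef389dc13636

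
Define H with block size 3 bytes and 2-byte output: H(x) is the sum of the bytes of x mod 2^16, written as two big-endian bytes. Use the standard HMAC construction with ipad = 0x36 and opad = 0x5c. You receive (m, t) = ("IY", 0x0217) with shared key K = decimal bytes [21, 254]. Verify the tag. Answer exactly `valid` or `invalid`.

invalid

Key decimal bytes [21, 254] = 15 fe is 2 bytes ≤ B = 3; zero-pad to 3 bytes: K' = 15 fe 00.
K' ⊕ ipad = 23 c8 36; K' ⊕ opad = 49 a2 5c.
Inner hash: sum = 35+200+54+73+89 = 451 → 01 c3.
Outer hash (recomputed tag): sum = 73+162+92+1+195 = 523 → 02 0b.
Recomputed tag = 020b; claimed = 0217 → mismatch.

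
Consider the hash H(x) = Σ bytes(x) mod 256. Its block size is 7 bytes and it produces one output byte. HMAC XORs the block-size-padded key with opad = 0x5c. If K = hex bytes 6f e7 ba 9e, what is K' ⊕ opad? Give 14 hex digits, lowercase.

33bbe6c25c5c5c

Key hex bytes 6f e7 ba 9e is 4 bytes ≤ B = 7; zero-pad to 7 bytes: K' = 6f e7 ba 9e 00 00 00.
XOR each byte with 0x5c: 6f⊕5c=33, e7⊕5c=bb, ba⊕5c=e6, 9e⊕5c=c2, 00⊕5c=5c, 00⊕5c=5c, 00⊕5c=5c.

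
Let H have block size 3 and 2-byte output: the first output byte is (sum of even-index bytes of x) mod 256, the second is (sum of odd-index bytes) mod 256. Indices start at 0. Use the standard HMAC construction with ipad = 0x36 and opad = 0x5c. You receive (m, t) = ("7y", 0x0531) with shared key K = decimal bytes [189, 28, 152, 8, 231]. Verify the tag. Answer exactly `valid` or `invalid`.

valid

Key decimal bytes [189, 28, 152, 8, 231] = bd 1c 98 08 e7 is 5 bytes > B = 3, so hash it first: H(key) = 3c 24, then zero-pad to 3 bytes: K' = 3c 24 00.
K' ⊕ ipad = 0a 12 36; K' ⊕ opad = 60 78 5c.
Inner hash: even-index sum = 185 mod 256 = 185; odd-index sum = 73 mod 256 = 73 → b9 49.
Outer hash (recomputed tag): even-index sum = 261 mod 256 = 5; odd-index sum = 305 mod 256 = 49 → 05 31.
Recomputed tag = 0531; claimed = 0531 → match.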